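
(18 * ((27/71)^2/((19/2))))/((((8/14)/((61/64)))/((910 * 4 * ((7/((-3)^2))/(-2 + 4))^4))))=466478285/12259712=38.05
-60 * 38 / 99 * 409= -9419.39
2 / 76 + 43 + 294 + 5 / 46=147328 / 437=337.14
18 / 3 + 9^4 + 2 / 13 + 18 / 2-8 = 85386 / 13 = 6568.15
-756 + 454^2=205360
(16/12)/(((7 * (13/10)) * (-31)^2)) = 40/262353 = 0.00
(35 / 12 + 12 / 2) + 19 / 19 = 119 / 12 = 9.92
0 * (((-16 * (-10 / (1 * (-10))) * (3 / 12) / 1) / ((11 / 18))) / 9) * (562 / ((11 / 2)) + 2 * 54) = 0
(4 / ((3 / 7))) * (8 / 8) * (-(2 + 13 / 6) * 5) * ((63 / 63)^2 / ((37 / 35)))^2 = -2143750 / 12321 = -173.99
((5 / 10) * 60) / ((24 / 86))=215 / 2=107.50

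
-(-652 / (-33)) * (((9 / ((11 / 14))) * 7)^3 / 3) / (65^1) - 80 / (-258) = -6412065849016 / 122764785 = -52230.50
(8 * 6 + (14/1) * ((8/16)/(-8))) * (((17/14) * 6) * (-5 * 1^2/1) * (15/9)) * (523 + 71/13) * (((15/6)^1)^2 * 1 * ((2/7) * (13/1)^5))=-392979992071875/392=-1002499979775.19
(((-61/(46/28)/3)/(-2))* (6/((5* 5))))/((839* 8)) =427/1929700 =0.00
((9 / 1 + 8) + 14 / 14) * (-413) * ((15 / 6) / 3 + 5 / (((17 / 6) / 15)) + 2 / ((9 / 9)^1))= -3703371 / 17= -217845.35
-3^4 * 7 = -567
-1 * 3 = -3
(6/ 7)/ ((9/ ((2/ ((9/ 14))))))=0.30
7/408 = 0.02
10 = 10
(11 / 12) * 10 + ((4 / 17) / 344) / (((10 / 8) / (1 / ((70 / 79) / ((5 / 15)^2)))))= 21107783 / 2302650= 9.17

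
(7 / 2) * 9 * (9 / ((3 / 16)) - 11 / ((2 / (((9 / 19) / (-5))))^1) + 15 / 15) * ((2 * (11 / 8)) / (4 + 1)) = 6520437 / 7600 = 857.95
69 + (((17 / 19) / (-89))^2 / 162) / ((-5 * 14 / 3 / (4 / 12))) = 69.00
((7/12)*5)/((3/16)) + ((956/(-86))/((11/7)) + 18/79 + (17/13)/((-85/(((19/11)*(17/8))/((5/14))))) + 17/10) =4481804077/437193900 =10.25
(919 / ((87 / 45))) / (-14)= -13785 / 406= -33.95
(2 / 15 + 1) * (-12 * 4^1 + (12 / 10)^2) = -6596 / 125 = -52.77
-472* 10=-4720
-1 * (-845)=845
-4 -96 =-100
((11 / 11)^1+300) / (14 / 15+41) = 4515 / 629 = 7.18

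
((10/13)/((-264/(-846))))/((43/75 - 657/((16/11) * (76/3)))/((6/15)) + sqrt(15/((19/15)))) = -20237641790400/351929601075767 - 370344960000 * sqrt(19)/351929601075767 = -0.06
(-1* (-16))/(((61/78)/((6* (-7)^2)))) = 366912/61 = 6014.95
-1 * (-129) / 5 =129 / 5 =25.80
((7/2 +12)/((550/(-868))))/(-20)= 6727/5500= 1.22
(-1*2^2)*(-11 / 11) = 4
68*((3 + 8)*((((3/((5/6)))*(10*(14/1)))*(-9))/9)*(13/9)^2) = -7079072/9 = -786563.56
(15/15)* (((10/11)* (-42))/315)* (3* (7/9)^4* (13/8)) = -31213/144342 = -0.22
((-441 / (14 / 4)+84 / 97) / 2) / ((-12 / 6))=6069 / 194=31.28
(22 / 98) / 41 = 11 / 2009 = 0.01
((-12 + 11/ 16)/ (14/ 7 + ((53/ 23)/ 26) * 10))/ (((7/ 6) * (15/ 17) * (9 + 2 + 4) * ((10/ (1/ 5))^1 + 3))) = -920023/ 192103800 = -0.00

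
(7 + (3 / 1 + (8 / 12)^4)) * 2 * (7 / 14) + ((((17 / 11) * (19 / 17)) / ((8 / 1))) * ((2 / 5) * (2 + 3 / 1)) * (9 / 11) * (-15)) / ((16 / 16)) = 192019 / 39204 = 4.90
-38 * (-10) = 380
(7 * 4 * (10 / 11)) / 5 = 56 / 11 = 5.09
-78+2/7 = -544/7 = -77.71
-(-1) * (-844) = -844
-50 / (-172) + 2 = 197 / 86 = 2.29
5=5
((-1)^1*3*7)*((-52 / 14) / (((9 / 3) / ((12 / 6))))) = 52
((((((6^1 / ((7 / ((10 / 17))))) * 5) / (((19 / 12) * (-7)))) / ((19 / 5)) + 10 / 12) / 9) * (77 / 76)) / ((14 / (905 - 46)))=13186693685 / 2468252304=5.34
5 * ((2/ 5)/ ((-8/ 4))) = -1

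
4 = 4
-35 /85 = -0.41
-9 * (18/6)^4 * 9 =-6561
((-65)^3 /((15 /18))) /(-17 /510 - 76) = 9886500 /2281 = 4334.28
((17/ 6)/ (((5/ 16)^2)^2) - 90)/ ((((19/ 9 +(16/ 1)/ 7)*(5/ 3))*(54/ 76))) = 39.77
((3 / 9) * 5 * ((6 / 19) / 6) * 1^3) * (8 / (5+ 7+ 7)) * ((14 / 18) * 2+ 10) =0.43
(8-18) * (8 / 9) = -80 / 9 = -8.89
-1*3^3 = -27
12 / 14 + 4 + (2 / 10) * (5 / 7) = 5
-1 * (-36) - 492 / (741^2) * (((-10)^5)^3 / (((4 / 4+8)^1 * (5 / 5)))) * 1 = 164000000059300748 / 1647243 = 99560295632.95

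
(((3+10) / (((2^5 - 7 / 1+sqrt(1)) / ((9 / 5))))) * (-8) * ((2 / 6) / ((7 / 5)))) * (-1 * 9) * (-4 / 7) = -432 / 49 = -8.82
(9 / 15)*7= 21 / 5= 4.20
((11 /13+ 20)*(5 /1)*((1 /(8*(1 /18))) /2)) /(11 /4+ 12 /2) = 2439 /182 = 13.40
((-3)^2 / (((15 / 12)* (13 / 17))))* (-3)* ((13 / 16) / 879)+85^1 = 497947 / 5860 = 84.97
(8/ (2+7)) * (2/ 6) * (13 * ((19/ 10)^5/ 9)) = 32189287/ 3037500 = 10.60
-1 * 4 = -4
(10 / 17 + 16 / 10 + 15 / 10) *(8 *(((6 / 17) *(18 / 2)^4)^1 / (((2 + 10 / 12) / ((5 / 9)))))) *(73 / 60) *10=800809416 / 4913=162998.05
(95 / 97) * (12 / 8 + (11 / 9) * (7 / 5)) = 5491 / 1746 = 3.14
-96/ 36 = -8/ 3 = -2.67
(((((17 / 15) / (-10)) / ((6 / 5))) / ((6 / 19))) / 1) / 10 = -323 / 10800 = -0.03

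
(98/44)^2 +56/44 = 6.23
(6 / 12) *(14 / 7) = 1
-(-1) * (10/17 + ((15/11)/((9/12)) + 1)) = 637/187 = 3.41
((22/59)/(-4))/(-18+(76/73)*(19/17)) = 13651/2465492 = 0.01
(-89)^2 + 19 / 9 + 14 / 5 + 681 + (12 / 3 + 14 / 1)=388121 / 45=8624.91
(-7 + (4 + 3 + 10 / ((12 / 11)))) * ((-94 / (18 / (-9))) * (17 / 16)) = 43945 / 96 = 457.76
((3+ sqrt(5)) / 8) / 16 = sqrt(5) / 128+ 3 / 128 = 0.04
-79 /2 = -39.50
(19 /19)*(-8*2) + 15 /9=-43 /3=-14.33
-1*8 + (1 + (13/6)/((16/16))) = -29/6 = -4.83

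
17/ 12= 1.42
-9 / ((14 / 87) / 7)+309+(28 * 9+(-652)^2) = 850547 / 2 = 425273.50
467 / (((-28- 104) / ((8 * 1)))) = -934 / 33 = -28.30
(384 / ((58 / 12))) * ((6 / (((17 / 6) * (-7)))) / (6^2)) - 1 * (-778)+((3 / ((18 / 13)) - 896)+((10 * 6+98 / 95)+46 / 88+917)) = 37305823811 / 43275540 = 862.05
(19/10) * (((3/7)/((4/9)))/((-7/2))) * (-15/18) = 171/392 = 0.44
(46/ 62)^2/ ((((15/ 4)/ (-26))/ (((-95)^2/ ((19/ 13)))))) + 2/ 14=-475610437/ 20181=-23567.24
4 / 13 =0.31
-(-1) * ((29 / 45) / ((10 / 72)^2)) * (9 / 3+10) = 54288 / 125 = 434.30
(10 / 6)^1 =5 / 3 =1.67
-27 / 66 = -0.41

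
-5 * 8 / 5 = -8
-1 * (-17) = 17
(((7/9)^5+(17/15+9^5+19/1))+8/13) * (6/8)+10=113386445869/2558790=44312.53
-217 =-217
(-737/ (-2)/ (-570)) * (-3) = 737/ 380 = 1.94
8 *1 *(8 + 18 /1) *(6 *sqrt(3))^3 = 134784 *sqrt(3) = 233452.74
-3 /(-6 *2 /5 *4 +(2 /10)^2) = 75 /239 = 0.31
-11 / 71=-0.15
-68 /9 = -7.56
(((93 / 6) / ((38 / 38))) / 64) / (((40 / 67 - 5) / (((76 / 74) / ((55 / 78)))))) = -1539057 / 19210400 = -0.08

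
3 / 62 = 0.05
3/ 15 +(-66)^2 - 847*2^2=4841/ 5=968.20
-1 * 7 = -7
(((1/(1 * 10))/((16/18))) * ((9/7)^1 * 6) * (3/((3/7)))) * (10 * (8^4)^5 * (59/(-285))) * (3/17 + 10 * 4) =-582538933059212247668.98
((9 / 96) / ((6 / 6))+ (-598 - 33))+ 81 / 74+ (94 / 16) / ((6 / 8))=-2209267 / 3552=-621.98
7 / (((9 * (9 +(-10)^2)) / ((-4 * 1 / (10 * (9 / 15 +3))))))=-7 / 8829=-0.00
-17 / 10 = -1.70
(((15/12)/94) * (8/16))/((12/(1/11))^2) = 5/13102848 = 0.00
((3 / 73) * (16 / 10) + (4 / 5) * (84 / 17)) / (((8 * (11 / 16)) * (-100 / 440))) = -99744 / 31025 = -3.21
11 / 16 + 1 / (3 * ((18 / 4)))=329 / 432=0.76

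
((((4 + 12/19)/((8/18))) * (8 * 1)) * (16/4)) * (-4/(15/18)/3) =-50688/95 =-533.56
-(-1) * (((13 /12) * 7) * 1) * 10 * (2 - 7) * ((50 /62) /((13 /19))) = -83125 /186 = -446.91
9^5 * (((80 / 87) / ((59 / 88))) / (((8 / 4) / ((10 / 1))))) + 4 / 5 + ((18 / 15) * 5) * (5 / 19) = 65820338686 / 162545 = 404936.10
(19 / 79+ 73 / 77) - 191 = -1154623 / 6083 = -189.81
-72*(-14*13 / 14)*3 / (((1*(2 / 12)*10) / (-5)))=-8424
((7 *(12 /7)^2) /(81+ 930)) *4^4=12288 /2359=5.21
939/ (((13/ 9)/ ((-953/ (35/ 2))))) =-16107606/ 455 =-35401.33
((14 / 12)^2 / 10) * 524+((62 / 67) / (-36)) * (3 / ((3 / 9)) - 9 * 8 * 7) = 253399 / 3015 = 84.05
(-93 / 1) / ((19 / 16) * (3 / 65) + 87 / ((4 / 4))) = -32240 / 30179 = -1.07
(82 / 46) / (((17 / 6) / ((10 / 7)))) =2460 / 2737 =0.90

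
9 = 9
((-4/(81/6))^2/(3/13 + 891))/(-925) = -416/3906364725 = -0.00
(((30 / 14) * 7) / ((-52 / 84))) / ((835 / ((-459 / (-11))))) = -1.21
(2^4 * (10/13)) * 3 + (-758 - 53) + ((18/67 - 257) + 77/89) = -79840159/77519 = -1029.94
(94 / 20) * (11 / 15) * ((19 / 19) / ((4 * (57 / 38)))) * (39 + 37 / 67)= 27401 / 1206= 22.72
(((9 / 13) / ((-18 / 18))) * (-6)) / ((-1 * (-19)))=54 / 247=0.22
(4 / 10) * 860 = 344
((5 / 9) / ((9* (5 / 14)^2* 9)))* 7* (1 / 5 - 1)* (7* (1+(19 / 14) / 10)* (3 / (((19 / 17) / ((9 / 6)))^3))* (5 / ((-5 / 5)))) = 89313427 / 1028850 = 86.81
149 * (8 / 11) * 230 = 274160 / 11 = 24923.64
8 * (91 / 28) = 26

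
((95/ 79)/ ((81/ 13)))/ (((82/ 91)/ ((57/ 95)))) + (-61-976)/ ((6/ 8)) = -241814219/ 174906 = -1382.54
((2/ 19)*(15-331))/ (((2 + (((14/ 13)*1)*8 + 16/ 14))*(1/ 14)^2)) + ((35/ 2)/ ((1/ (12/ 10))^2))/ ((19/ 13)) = -537.23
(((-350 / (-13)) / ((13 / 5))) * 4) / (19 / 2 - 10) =-14000 / 169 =-82.84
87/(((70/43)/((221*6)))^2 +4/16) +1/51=14425731929569/41451167031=348.02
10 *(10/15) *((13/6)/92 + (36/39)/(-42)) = 395/37674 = 0.01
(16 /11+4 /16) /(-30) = -5 /88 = -0.06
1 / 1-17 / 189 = 172 / 189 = 0.91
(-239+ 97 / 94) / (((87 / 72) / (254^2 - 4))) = -12704935.54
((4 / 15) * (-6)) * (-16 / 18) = 64 / 45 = 1.42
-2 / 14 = -1 / 7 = -0.14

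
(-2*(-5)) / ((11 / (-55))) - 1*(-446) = 396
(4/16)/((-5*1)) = -1/20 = -0.05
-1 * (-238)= 238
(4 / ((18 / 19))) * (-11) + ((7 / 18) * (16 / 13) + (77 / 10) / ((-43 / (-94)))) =-29.13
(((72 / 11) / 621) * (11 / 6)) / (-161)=-4 / 33327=-0.00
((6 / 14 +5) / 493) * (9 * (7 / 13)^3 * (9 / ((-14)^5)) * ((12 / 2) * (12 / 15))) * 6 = -13851 / 1857552515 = -0.00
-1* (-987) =987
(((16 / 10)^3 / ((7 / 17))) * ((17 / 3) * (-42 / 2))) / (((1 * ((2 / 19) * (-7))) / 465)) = 130729728 / 175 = 747027.02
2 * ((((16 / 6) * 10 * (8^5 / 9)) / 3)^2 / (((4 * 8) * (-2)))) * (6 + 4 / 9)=-12455405158400 / 59049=-210933380.05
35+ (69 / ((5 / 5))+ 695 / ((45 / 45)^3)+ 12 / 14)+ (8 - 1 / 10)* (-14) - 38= 22794 / 35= 651.26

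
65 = 65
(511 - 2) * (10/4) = 2545/2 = 1272.50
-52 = -52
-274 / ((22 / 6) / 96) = -78912 / 11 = -7173.82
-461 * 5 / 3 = -2305 / 3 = -768.33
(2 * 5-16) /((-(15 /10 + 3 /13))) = 52 /15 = 3.47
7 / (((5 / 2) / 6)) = 84 / 5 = 16.80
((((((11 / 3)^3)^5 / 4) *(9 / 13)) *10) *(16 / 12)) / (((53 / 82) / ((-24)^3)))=-1753775871447466915840 / 122054283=-14368818761136.53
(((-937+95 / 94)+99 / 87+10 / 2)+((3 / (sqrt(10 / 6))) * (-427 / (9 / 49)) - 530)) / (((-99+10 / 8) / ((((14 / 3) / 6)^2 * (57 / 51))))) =7409931410 / 733848741+77917252 * sqrt(15) / 8076105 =47.46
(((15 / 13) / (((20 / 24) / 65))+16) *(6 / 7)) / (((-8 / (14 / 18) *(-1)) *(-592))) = -53 / 3552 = -0.01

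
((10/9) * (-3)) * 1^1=-10/3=-3.33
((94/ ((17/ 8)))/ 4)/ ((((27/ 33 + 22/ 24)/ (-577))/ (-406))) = 5813445792/ 3893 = 1493307.42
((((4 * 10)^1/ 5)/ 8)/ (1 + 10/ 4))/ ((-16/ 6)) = -3/ 28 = -0.11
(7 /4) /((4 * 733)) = 7 /11728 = 0.00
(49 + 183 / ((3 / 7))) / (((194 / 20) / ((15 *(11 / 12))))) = 65450 / 97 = 674.74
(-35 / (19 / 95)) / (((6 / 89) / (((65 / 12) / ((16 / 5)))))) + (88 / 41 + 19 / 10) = -1036728791 / 236160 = -4389.94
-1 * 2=-2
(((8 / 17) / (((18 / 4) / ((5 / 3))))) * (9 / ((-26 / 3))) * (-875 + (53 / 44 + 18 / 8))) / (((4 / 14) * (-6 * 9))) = -671090 / 65637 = -10.22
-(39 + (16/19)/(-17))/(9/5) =-62905/2907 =-21.64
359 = 359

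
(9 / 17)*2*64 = 1152 / 17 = 67.76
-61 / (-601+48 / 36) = 183 / 1799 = 0.10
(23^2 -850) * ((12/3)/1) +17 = -1267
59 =59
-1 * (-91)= 91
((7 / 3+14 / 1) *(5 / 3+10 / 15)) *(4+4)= 2744 / 9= 304.89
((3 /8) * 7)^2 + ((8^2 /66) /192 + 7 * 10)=487211 /6336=76.90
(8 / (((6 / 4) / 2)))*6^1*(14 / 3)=896 / 3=298.67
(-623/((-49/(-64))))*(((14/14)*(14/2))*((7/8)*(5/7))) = -3560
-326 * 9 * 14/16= -10269/4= -2567.25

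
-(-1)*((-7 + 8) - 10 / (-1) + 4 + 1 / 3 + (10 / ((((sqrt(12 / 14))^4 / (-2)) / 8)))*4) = -7702 / 9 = -855.78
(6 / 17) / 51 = 2 / 289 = 0.01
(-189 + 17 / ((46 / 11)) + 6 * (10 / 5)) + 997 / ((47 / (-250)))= -5476.13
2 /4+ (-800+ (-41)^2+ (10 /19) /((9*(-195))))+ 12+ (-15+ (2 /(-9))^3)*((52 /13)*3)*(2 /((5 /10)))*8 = -584690285 /120042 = -4870.71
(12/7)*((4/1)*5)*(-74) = -17760/7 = -2537.14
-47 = -47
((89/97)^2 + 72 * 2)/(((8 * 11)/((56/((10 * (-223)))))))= -0.04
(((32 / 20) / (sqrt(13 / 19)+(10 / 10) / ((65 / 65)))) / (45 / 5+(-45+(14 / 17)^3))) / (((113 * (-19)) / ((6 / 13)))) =9826 / 319735195 -9826 * sqrt(247) / 6074968705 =0.00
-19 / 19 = -1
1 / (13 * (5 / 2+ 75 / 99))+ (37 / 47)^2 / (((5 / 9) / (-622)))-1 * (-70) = -3851650414 / 6174155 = -623.83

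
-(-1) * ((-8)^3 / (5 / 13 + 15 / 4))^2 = 708837376 / 46225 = 15334.50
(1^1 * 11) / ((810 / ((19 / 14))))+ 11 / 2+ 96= 101.52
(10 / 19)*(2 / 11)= 20 / 209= 0.10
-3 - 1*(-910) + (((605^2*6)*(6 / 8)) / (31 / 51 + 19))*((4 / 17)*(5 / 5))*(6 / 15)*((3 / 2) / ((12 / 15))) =1258481 / 80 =15731.01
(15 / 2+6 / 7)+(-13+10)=75 / 14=5.36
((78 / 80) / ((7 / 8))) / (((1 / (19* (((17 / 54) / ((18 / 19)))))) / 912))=6416.25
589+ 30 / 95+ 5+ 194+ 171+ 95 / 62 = 1131879 / 1178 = 960.85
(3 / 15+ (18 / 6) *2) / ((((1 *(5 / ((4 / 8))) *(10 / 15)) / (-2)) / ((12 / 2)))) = -279 / 25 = -11.16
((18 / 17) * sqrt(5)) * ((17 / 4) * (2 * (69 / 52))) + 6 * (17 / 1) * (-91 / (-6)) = 1573.70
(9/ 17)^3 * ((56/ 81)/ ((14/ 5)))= 180/ 4913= 0.04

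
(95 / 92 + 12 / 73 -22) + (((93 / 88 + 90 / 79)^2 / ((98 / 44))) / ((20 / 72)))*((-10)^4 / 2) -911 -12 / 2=17537470304215 / 461060116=38037.27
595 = 595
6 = 6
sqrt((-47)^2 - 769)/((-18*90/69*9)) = -23*sqrt(10)/405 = -0.18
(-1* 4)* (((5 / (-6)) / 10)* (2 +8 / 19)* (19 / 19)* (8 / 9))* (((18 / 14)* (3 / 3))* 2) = 736 / 399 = 1.84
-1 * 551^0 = -1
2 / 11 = 0.18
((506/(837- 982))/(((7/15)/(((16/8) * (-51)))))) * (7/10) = 77418/145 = 533.92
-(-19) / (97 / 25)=475 / 97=4.90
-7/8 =-0.88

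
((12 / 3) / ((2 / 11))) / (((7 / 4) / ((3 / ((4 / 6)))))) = 396 / 7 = 56.57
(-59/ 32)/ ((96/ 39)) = -767/ 1024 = -0.75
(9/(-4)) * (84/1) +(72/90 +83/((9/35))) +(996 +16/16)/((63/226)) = 1169002/315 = 3711.12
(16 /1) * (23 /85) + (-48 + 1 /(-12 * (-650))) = -5790703 /132600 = -43.67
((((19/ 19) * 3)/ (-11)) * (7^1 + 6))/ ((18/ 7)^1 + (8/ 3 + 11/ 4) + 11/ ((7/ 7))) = -3276/ 17545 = -0.19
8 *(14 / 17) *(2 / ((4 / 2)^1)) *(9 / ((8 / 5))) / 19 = 630 / 323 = 1.95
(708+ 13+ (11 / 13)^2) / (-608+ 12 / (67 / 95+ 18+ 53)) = -15978070 / 13456807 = -1.19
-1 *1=-1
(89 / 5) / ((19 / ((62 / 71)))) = 5518 / 6745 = 0.82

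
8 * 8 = 64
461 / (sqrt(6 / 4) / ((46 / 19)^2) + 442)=1824670778944 / 1749467037005 - 352146836 * sqrt(6) / 1749467037005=1.04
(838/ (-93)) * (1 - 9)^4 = -3432448/ 93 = -36908.04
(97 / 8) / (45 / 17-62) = -1649 / 8072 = -0.20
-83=-83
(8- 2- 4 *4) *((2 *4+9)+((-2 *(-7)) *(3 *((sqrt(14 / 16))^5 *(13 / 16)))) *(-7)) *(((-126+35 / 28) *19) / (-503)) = -805885 / 1006+4438956795 *sqrt(14) / 2060288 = 7260.44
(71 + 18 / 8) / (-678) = -293 / 2712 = -0.11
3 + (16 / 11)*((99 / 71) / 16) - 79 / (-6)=6941 / 426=16.29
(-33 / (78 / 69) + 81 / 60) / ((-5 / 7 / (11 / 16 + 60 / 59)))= 81532857 / 1227200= 66.44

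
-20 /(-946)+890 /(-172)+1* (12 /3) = -1091 /946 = -1.15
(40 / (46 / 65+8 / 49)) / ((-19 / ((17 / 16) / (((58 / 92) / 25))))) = -155666875 / 1528474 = -101.84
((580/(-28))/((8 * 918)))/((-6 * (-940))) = -29/57988224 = -0.00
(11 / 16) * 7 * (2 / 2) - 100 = -95.19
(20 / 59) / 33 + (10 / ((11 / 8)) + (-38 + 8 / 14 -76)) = -1446658 / 13629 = -106.15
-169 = -169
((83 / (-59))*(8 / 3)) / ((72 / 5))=-415 / 1593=-0.26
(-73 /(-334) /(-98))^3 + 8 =280548282228327 /35068535327168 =8.00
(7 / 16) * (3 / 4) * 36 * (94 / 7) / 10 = 1269 / 80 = 15.86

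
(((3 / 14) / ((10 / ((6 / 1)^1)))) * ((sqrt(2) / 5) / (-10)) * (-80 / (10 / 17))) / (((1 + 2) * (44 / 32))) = 816 * sqrt(2) / 9625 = 0.12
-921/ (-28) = 921/ 28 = 32.89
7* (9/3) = 21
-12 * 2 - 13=-37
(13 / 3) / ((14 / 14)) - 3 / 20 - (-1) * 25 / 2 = 1001 / 60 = 16.68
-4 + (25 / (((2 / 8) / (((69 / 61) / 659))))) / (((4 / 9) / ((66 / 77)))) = -1032422 / 281393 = -3.67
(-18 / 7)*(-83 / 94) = 2.27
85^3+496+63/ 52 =31960355/ 52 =614622.21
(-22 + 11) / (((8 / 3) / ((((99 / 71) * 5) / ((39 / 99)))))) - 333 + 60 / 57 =-56812933 / 140296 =-404.95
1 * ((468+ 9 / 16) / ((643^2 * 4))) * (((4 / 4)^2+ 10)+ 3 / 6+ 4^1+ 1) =247401 / 52921472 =0.00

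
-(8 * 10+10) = -90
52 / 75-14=-998 / 75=-13.31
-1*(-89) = 89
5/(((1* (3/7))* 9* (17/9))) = 35/51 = 0.69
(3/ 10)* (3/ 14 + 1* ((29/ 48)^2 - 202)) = -3248513/ 53760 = -60.43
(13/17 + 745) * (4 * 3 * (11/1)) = 1673496/17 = 98440.94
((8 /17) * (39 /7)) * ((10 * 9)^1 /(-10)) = -2808 /119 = -23.60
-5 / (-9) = 5 / 9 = 0.56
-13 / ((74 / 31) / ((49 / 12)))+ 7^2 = 23765 / 888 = 26.76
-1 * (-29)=29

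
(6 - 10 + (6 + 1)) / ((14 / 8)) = 12 / 7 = 1.71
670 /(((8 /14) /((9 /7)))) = 1507.50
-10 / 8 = -5 / 4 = -1.25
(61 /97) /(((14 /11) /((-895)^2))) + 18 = 537512219 /1358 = 395811.65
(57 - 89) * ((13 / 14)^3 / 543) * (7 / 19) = -8788 / 505533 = -0.02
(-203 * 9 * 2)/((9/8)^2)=-25984/9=-2887.11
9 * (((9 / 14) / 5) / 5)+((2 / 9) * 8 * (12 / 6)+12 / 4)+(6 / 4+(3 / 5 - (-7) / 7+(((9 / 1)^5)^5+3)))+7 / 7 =1130689330614667827313164047 / 1575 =717897987691852588770262.90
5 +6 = 11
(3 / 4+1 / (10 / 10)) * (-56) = -98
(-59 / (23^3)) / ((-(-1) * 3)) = -59 / 36501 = -0.00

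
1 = 1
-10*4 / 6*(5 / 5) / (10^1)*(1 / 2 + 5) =-11 / 3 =-3.67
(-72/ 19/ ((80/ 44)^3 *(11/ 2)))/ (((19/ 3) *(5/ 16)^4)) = -53526528/ 28203125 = -1.90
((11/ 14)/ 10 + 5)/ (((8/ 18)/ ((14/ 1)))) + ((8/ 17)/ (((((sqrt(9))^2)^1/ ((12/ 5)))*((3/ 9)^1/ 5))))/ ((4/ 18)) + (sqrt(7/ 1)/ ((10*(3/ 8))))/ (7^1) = 4*sqrt(7)/ 105 + 114543/ 680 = 168.55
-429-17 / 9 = -3878 / 9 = -430.89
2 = 2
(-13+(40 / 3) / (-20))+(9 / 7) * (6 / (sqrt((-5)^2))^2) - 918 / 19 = -615197 / 9975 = -61.67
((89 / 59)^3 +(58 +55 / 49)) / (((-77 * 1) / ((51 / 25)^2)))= -1637398280844 / 484309354375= -3.38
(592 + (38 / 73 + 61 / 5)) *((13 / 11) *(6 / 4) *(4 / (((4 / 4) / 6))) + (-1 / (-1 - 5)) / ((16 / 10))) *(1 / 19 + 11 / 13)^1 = 9679319251 / 417560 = 23180.67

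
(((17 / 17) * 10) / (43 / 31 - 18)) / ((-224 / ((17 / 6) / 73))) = 527 / 5052768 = 0.00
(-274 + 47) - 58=-285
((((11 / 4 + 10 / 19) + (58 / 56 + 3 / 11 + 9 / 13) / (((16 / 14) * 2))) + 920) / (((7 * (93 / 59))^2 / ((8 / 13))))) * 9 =11416179689 / 271547848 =42.04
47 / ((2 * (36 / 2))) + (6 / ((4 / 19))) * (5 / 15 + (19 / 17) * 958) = 18681865 / 612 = 30525.92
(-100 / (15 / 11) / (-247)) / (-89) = -220 / 65949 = -0.00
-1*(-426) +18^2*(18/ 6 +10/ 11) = 1692.55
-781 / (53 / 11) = -8591 / 53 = -162.09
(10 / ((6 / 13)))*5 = 325 / 3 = 108.33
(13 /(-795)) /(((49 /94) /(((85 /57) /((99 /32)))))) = -664768 /43964613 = -0.02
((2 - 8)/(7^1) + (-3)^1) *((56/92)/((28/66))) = -891/161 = -5.53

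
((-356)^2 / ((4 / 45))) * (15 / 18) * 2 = 2376300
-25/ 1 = -25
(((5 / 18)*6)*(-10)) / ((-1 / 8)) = 400 / 3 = 133.33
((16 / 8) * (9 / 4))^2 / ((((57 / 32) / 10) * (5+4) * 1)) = 240 / 19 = 12.63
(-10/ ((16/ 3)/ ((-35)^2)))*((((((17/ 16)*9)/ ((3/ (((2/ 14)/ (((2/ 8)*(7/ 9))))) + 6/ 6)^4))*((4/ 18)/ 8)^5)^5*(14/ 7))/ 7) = -1242374875/ 2540156070953616574219540311503229810350394740815429632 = -0.00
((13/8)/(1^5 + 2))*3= 13/8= 1.62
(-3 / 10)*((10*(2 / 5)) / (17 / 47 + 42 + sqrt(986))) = -561462 / 8930035 + 13254*sqrt(986) / 8930035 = -0.02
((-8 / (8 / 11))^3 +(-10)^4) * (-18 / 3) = -52014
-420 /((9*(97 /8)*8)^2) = -140 /254043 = -0.00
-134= -134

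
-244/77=-3.17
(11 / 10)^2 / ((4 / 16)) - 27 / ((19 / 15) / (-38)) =814.84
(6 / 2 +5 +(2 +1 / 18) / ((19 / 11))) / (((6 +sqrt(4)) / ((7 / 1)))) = 22001 / 2736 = 8.04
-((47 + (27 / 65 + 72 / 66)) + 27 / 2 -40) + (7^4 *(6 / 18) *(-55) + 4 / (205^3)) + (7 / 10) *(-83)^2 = -144945506550659 / 3695888625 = -39218.04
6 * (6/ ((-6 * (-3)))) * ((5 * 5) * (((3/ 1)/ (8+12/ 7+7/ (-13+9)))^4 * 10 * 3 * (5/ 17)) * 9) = 3360631680000/ 42040548497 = 79.94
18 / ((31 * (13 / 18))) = 324 / 403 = 0.80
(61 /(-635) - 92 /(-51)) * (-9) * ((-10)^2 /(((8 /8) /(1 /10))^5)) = -165927 /10795000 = -0.02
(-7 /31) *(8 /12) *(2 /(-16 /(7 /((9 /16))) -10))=196 /7347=0.03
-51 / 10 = -5.10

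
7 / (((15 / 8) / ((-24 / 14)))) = -6.40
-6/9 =-0.67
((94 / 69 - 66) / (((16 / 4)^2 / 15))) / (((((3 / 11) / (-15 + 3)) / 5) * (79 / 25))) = 7665625 / 1817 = 4218.84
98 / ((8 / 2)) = 49 / 2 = 24.50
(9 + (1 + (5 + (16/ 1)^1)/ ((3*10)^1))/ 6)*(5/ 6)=7.74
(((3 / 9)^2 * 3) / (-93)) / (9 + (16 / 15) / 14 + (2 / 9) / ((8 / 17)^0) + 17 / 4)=-140 / 529201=-0.00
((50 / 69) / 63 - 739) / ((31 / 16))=-51398128 / 134757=-381.41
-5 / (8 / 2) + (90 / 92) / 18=-55 / 46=-1.20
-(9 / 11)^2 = -0.67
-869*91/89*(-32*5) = 12652640/89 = 142164.49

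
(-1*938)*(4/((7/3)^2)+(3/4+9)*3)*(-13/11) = 5118867/154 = 33239.40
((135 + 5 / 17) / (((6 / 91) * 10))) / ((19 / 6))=20930 / 323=64.80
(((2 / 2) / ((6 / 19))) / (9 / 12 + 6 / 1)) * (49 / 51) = 1862 / 4131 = 0.45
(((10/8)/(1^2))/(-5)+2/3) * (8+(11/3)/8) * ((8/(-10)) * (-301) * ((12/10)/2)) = 61103/120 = 509.19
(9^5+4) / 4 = 59053 / 4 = 14763.25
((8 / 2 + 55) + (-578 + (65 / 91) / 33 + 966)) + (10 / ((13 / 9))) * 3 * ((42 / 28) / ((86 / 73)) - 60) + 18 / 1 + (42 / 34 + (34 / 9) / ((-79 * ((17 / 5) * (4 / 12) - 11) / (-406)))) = -745721558567 / 987161406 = -755.42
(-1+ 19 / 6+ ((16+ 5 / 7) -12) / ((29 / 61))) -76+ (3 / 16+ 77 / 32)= -1195069 / 19488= -61.32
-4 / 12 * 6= -2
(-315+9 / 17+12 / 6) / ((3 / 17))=-5312 / 3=-1770.67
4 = 4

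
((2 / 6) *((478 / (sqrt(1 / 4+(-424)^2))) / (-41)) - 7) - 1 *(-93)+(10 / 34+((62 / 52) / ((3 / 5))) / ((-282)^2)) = 9099615859 / 105448824 - 956 *sqrt(719105) / 88449915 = 86.28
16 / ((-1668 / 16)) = -64 / 417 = -0.15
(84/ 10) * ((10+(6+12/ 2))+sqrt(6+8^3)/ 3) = 14 * sqrt(518)/ 5+924/ 5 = 248.53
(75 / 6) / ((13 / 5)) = 125 / 26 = 4.81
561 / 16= 35.06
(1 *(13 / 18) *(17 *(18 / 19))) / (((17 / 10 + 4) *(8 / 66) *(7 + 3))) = 2431 / 1444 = 1.68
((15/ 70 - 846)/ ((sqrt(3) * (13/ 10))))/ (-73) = 19735 * sqrt(3)/ 6643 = 5.15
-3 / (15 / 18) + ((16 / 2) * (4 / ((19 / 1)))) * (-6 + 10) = 298 / 95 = 3.14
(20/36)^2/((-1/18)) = -50/9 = -5.56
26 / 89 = 0.29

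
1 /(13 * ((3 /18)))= 6 /13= 0.46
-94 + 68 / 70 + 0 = -3256 / 35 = -93.03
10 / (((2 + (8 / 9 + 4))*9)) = 5 / 31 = 0.16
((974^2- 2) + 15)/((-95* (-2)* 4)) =49931/40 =1248.28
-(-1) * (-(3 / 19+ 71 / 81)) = -1592 / 1539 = -1.03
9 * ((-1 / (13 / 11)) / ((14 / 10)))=-495 / 91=-5.44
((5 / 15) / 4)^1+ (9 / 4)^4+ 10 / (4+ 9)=264391 / 9984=26.48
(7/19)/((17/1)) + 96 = 31015/323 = 96.02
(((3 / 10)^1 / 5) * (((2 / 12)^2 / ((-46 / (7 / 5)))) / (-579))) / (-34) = -0.00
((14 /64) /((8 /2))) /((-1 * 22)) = -7 /2816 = -0.00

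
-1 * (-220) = 220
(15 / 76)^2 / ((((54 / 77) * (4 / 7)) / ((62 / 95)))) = 83545 / 1316928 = 0.06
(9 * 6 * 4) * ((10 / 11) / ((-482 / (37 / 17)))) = -39960 / 45067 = -0.89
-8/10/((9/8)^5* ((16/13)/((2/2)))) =-106496/295245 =-0.36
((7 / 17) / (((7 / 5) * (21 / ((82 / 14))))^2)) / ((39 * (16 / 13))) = 42025 / 123430608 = 0.00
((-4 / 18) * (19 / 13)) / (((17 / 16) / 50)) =-30400 / 1989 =-15.28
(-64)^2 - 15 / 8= 32753 / 8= 4094.12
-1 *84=-84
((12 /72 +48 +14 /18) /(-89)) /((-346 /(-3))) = -881 /184764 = -0.00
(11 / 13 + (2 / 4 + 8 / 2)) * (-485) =-67415 / 26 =-2592.88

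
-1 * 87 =-87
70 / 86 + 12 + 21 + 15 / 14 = 34.89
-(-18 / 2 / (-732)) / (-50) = 3 / 12200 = 0.00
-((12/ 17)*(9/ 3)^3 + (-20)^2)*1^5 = -7124/ 17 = -419.06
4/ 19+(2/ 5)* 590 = 4488/ 19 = 236.21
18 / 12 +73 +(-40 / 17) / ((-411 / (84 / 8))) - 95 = -95209 / 4658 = -20.44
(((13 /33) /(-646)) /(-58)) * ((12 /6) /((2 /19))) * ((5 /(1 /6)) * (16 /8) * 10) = 0.12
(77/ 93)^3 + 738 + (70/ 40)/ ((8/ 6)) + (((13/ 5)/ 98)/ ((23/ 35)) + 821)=3234264055441/ 2072023632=1560.92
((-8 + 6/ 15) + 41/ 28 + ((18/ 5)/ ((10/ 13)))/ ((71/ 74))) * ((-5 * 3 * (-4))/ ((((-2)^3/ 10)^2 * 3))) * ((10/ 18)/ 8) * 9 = -1563025/ 63616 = -24.57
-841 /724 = -1.16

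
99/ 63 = 11/ 7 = 1.57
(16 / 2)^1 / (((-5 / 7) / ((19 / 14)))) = -76 / 5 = -15.20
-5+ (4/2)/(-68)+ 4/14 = -1129/238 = -4.74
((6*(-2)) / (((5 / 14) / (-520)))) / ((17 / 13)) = 227136 / 17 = 13360.94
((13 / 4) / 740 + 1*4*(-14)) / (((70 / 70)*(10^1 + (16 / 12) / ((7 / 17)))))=-3480687 / 822880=-4.23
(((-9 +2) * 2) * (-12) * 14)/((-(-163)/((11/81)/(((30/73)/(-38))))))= -11961488/66015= -181.19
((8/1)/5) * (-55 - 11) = -528/5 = -105.60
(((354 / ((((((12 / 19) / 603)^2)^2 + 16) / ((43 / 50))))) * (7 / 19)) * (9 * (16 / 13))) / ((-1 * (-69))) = 1789394298447904029 / 1590046519367849075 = 1.13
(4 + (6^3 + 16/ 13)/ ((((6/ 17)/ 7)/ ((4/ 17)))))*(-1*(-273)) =277844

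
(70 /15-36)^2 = 8836 /9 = 981.78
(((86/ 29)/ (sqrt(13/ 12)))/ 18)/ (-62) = -43 * sqrt(39)/ 105183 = -0.00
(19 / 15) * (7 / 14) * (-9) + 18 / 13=-561 / 130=-4.32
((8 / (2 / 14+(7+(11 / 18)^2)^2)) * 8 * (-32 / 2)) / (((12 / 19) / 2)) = -2382815232 / 40056223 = -59.49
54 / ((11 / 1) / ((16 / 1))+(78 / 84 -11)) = -6048 / 1051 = -5.75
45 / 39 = 15 / 13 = 1.15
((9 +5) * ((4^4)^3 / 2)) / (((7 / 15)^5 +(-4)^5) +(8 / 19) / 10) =-1694446387200000 / 14773473167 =-114695.20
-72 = -72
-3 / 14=-0.21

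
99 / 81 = 1.22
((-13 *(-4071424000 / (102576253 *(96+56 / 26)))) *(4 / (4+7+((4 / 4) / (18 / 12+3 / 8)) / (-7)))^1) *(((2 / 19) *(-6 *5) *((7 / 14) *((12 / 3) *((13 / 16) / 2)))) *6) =-1625566924800000 / 54854363526127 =-29.63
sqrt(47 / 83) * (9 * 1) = 9 * sqrt(3901) / 83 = 6.77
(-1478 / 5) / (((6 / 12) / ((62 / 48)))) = -22909 / 30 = -763.63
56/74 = 28/37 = 0.76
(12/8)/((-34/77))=-231/68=-3.40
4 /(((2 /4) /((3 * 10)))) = 240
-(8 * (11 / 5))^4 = -59969536 / 625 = -95951.26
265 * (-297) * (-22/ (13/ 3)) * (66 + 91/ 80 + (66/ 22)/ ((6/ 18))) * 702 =85427682021/ 4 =21356920505.25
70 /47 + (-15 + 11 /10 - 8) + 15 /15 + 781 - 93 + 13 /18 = 1415594 /2115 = 669.31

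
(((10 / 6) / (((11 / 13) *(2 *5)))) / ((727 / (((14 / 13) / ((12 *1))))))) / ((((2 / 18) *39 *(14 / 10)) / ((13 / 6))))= 5 / 575784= 0.00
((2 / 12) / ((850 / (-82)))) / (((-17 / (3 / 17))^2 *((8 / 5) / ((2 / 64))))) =-0.00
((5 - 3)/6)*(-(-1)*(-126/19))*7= -294/19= -15.47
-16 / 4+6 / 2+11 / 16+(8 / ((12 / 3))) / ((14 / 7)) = 11 / 16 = 0.69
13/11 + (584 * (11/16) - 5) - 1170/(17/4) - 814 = -258663/374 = -691.61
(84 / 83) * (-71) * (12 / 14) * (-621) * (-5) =-15872760 / 83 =-191238.07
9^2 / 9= 9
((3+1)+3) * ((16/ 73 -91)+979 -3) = 452347/ 73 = 6196.53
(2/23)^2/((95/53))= 212/50255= 0.00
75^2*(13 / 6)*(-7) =-170625 / 2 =-85312.50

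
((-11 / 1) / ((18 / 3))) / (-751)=11 / 4506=0.00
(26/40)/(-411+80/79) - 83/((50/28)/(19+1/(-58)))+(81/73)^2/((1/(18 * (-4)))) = -486009949091479/500542844900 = -970.97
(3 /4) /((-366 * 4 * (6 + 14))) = -1 /39040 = -0.00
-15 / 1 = -15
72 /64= 9 /8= 1.12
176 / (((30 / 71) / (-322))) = -2011856 / 15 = -134123.73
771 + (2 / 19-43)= 13834 / 19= 728.11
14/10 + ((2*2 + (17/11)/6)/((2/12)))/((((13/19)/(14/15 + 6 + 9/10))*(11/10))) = 6306358/23595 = 267.28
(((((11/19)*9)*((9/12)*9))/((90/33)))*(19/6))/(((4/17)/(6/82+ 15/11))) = 408969/1640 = 249.37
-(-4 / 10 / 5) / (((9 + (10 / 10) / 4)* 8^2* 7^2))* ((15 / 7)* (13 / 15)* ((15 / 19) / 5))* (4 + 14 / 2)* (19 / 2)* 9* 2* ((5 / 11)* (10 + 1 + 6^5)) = 2733237 / 507640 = 5.38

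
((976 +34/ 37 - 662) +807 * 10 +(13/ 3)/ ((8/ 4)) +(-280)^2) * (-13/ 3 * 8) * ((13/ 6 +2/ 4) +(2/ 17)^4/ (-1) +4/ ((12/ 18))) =-2175558953153768/ 83437479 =-26074121.36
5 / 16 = 0.31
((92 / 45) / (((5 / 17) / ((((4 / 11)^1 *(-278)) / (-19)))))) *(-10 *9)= -3478336 / 1045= -3328.55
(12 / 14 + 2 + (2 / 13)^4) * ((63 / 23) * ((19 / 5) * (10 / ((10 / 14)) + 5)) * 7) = 12993803676 / 3284515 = 3956.08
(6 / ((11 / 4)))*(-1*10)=-240 / 11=-21.82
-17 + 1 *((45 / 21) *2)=-89 / 7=-12.71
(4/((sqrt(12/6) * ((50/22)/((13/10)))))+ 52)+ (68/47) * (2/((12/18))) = 143 * sqrt(2)/125+ 2648/47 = 57.96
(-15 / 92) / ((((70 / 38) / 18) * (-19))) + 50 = 16127 / 322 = 50.08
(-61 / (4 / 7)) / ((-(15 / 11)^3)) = 568337 / 13500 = 42.10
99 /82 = 1.21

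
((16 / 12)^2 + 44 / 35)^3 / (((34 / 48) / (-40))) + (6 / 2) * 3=-55599450299 / 35423325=-1569.57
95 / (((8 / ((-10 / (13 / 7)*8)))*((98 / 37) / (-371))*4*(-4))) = -931475 / 208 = -4478.25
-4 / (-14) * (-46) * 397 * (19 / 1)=-99136.57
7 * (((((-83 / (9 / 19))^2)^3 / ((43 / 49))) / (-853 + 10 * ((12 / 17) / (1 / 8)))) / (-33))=89687764952646569751959 / 10211468222439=8783043045.23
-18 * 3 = -54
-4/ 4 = -1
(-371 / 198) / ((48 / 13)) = -4823 / 9504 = -0.51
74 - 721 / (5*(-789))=292651 / 3945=74.18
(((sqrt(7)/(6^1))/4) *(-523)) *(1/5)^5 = -523 *sqrt(7)/75000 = -0.02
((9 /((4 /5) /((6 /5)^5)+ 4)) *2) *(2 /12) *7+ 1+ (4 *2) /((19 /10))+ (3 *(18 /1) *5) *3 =130898745 /159619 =820.07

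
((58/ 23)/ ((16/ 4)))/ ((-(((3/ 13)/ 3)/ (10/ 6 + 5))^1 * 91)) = -290/ 483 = -0.60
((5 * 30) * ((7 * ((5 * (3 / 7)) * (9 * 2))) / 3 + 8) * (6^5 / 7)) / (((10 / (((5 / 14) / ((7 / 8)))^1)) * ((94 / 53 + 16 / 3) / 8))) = 593464320 / 791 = 750270.95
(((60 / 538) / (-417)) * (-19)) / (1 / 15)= 2850 / 37391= 0.08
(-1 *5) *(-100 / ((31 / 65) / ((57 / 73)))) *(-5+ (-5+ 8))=-3705000 / 2263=-1637.21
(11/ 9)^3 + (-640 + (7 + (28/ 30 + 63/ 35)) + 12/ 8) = -4570399/ 7290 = -626.94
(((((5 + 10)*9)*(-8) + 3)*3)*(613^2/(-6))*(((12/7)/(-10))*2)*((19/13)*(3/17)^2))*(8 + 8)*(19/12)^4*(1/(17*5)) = -3735642.01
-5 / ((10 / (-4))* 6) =1 / 3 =0.33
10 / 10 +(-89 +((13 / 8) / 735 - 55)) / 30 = -670307 / 176400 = -3.80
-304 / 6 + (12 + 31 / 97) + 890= 247831 / 291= 851.65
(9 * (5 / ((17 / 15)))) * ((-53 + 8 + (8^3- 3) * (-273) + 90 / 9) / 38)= -2759400 / 19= -145231.58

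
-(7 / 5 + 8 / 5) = -3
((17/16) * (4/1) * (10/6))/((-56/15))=-425/224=-1.90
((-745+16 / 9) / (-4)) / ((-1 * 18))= -6689 / 648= -10.32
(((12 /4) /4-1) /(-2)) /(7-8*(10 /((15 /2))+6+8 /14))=-21 /9448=-0.00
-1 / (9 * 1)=-1 / 9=-0.11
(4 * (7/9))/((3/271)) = 7588/27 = 281.04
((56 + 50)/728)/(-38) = -0.00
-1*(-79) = 79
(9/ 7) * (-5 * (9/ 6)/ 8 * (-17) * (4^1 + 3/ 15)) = 1377/ 16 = 86.06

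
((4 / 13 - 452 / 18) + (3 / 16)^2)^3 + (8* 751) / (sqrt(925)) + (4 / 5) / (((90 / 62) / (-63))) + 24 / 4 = -10226434188012644419 / 671765181235200 + 6008* sqrt(37) / 185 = -15025.69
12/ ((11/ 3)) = 36/ 11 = 3.27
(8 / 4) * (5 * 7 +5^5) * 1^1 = 6320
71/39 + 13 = 578/39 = 14.82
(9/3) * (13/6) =6.50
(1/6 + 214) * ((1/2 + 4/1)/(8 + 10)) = 1285/24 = 53.54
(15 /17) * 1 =15 /17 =0.88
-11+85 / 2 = 63 / 2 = 31.50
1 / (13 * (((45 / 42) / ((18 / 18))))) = 14 / 195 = 0.07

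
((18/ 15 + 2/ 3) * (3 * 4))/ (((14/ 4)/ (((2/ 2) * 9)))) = 57.60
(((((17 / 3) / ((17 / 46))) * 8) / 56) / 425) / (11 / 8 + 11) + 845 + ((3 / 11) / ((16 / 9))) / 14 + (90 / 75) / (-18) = 3412900663 / 4039200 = 844.94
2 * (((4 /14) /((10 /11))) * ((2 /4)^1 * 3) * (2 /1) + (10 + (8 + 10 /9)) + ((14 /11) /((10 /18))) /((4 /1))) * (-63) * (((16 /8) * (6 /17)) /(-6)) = 285886 /935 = 305.76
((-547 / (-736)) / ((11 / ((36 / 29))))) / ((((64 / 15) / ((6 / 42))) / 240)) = 1107675 / 1643488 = 0.67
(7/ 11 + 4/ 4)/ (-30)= -3/ 55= -0.05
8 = 8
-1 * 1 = -1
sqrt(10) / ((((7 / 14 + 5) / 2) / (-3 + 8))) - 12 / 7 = -12 / 7 + 20 * sqrt(10) / 11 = 4.04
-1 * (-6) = 6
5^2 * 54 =1350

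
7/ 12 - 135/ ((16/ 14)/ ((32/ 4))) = -944.42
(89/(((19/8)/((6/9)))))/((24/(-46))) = -8188/171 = -47.88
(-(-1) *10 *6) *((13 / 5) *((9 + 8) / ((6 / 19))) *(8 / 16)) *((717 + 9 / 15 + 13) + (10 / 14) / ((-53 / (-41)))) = 5695053312 / 1855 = 3070109.60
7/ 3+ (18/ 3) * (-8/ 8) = -3.67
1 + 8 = 9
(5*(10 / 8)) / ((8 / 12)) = 75 / 8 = 9.38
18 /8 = 9 /4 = 2.25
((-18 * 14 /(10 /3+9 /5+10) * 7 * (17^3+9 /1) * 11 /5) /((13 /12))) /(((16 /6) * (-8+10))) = -644668794 /2951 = -218457.74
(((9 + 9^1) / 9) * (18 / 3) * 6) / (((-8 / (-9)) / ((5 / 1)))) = 405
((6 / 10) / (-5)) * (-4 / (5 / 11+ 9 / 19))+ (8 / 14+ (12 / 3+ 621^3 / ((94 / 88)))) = 178869902320666 / 797825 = 224196913.26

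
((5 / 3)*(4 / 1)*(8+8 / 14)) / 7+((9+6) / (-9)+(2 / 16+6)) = 14843 / 1176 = 12.62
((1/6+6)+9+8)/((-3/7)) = -973/18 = -54.06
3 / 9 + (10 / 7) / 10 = 10 / 21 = 0.48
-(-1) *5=5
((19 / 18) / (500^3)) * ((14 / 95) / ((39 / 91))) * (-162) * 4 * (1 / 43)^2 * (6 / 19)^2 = -1323 / 13036894531250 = -0.00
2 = 2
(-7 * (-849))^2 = 35319249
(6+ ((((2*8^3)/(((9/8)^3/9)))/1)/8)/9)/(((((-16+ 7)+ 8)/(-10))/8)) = 5592800/729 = 7671.88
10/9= 1.11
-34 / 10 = -17 / 5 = -3.40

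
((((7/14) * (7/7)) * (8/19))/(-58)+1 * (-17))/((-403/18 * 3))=56214/222053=0.25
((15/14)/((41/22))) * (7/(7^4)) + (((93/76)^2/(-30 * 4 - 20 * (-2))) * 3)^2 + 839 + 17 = 17992295478534475169/21018918192742400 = 856.00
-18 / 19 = -0.95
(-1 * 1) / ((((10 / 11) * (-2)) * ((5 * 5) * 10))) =11 / 5000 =0.00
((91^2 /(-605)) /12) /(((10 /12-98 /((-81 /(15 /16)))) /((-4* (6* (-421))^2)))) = 3804363212832 /257125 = 14795773.31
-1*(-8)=8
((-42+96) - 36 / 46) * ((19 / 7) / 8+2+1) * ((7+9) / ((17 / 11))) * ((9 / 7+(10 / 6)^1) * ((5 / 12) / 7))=2550680 / 7889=323.32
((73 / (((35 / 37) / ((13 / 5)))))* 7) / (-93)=-35113 / 2325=-15.10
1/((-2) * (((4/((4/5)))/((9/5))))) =-9/50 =-0.18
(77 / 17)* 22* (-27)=-45738 / 17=-2690.47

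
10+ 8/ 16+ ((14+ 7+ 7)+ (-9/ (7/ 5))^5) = -367762111/ 33614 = -10940.74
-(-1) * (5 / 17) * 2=10 / 17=0.59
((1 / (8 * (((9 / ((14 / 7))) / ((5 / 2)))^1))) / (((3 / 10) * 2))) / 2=25 / 432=0.06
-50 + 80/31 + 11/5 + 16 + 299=41816/155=269.78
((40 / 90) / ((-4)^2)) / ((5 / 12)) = 1 / 15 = 0.07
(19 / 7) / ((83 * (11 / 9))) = 171 / 6391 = 0.03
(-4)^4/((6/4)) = 512/3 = 170.67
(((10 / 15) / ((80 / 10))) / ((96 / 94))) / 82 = 47 / 47232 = 0.00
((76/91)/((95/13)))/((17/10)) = 0.07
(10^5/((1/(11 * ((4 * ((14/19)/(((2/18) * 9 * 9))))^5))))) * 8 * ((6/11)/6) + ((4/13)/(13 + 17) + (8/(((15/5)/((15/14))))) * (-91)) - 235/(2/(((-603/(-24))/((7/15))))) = -3802903214483475967/1064417316515280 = -3572.76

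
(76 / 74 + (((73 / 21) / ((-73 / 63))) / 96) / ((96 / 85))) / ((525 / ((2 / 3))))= 113591 / 89510400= 0.00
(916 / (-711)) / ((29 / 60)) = -18320 / 6873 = -2.67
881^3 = 683797841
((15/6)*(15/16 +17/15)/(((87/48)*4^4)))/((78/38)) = 9443/1737216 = 0.01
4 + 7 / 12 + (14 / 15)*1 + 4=571 / 60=9.52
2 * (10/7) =20/7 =2.86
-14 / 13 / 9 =-14 / 117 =-0.12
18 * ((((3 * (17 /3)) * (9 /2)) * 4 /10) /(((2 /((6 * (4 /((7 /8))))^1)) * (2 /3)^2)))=594864 /35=16996.11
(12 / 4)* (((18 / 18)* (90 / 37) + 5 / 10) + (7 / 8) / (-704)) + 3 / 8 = 1910583 / 208384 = 9.17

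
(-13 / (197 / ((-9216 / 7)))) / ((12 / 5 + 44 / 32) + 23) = 532480 / 164101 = 3.24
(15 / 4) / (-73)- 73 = -21331 / 292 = -73.05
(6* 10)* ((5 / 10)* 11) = 330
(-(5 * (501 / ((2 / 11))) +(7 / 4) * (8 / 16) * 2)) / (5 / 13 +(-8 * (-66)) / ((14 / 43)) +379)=-5015647 / 728400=-6.89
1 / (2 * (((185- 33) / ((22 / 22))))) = 1 / 304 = 0.00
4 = 4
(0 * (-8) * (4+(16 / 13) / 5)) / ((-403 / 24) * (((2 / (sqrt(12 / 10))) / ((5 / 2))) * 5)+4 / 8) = 0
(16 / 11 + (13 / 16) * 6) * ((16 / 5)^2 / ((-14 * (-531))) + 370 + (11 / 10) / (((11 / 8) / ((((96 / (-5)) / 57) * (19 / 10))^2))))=1197996563053 / 511087500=2344.01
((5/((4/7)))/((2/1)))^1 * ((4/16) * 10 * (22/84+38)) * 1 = 40175/96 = 418.49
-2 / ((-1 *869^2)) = 2 / 755161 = 0.00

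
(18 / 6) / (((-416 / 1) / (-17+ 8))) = 27 / 416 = 0.06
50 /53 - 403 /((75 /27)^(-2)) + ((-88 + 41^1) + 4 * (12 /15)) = -67666792 /21465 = -3152.42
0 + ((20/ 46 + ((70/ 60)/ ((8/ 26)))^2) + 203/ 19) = 6417581/ 251712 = 25.50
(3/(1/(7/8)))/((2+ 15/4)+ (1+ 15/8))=7/23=0.30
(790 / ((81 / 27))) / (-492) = -395 / 738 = -0.54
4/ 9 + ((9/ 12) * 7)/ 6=95/ 72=1.32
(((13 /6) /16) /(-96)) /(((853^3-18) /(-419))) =419 /439993433088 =0.00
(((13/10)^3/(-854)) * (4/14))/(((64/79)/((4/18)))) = -173563/860832000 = -0.00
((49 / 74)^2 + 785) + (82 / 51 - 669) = 32967499 / 279276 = 118.05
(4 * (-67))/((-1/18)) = 4824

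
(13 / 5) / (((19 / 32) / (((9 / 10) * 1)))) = 1872 / 475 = 3.94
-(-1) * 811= 811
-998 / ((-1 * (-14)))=-71.29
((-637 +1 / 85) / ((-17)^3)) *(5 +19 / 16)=335016 / 417605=0.80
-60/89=-0.67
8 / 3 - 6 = -10 / 3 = -3.33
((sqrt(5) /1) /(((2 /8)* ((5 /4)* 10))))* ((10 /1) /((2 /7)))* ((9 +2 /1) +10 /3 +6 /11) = 27496* sqrt(5) /165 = 372.62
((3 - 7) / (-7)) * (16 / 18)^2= 256 / 567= 0.45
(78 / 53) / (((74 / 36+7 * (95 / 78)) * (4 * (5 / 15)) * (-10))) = -13689 / 1312280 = -0.01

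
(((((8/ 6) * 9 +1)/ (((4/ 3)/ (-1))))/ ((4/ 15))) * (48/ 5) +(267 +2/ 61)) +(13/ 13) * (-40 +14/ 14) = -7501/ 61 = -122.97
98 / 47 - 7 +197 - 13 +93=12788 / 47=272.09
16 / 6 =2.67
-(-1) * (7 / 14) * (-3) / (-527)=3 / 1054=0.00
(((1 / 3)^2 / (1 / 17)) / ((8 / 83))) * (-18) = -1411 / 4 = -352.75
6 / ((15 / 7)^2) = 1.31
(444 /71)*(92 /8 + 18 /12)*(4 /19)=23088 /1349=17.11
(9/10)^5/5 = 59049/500000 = 0.12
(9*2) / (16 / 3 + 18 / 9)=27 / 11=2.45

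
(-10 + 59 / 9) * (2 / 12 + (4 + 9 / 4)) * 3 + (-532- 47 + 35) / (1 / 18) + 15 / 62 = -11001599 / 1116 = -9858.06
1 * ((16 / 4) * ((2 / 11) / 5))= 8 / 55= 0.15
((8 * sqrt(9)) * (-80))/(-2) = 960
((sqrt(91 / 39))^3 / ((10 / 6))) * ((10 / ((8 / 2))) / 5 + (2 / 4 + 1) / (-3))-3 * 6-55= -73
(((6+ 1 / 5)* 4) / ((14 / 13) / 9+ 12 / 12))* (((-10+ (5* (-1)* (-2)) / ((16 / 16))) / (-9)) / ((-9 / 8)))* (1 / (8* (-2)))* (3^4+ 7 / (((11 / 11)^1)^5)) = 0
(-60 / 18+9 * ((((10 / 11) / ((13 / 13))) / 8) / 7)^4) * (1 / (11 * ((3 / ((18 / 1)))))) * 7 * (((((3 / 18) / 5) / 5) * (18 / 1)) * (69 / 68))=-3725659198719 / 2404066255360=-1.55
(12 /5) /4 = 3 /5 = 0.60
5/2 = 2.50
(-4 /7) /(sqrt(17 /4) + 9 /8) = -0.18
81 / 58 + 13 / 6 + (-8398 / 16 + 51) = -327337 / 696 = -470.31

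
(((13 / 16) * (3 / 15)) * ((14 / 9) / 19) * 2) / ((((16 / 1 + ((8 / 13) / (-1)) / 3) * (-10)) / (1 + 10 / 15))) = -169 / 601920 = -0.00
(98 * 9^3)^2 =5103959364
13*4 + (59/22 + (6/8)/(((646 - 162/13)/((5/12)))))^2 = 124377416038841/2101154615296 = 59.19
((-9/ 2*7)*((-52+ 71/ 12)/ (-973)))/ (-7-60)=1659/ 74504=0.02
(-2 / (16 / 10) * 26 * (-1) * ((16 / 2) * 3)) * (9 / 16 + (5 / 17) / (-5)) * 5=133575 / 68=1964.34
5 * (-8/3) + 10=-10/3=-3.33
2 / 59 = 0.03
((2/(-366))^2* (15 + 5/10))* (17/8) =0.00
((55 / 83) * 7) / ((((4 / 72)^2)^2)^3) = 445380081849077760 / 83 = 5366025082519009.16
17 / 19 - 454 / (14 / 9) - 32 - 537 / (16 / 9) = -1330053 / 2128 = -625.02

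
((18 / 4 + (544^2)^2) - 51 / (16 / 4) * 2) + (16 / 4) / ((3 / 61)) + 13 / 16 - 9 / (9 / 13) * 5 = 4203749572423 / 48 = 87578116092.15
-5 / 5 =-1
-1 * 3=-3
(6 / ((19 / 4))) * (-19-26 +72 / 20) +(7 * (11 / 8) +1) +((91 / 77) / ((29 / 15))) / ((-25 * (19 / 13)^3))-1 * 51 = -1622243735 / 17504168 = -92.68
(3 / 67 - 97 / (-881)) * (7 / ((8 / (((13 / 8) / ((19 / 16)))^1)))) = 0.19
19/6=3.17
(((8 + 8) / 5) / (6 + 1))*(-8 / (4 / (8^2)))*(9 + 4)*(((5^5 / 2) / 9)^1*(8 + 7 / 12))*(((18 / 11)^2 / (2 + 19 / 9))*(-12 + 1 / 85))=4715508096000 / 532763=8851042.76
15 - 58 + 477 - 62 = 372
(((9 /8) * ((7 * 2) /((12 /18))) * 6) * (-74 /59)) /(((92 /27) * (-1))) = 566433 /10856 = 52.18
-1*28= -28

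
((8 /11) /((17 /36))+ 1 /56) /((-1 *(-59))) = 16315 /617848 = 0.03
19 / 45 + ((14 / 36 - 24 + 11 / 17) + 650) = 960011 / 1530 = 627.46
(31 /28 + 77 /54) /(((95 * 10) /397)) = 152051 /143640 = 1.06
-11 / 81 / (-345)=11 / 27945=0.00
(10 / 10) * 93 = 93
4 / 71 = 0.06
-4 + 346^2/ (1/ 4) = 478860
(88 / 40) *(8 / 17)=88 / 85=1.04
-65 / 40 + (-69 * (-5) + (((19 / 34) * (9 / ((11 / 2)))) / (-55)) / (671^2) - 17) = 326.37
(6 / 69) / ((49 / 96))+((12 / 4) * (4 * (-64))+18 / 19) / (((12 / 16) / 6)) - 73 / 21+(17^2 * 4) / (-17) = -398778167 / 64239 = -6207.73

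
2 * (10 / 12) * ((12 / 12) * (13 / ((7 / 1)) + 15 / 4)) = 9.35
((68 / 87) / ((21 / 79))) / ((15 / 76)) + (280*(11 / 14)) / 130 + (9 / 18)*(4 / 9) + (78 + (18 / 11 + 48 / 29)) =384460396 / 3918915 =98.10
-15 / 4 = -3.75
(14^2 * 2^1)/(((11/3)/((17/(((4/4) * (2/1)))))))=9996/11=908.73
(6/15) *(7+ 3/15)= 72/25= 2.88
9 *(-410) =-3690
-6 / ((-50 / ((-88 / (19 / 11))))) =-2904 / 475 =-6.11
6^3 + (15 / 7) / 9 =4541 / 21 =216.24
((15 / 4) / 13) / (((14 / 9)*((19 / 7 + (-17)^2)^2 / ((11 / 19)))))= 10395 / 8239453664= 0.00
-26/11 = -2.36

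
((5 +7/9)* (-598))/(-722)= 15548/3249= 4.79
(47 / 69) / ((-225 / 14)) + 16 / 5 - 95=-1425853 / 15525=-91.84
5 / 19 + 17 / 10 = 373 / 190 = 1.96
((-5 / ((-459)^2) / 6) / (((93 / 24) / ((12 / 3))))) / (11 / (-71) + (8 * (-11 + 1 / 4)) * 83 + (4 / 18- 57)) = 2840 / 5004531291897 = 0.00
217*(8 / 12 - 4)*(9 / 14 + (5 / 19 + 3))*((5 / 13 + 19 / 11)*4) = -194542360 / 8151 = -23867.30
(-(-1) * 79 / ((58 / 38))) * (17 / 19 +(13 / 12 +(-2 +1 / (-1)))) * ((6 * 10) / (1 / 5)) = -460175 / 29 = -15868.10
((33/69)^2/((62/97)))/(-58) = -11737/1902284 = -0.01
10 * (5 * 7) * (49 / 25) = 686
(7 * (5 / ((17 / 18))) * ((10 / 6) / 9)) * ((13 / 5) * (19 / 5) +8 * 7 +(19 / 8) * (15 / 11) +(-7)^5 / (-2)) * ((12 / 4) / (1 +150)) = 130478327 / 112948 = 1155.21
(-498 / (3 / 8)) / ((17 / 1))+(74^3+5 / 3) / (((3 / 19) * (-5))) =-392723431 / 765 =-513363.96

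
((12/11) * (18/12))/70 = 0.02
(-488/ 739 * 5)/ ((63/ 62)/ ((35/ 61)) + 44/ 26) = -9833200/ 10314223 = -0.95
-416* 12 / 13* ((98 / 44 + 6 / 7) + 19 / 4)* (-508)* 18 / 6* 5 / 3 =588385920 / 77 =7641375.58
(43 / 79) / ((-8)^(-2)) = 2752 / 79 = 34.84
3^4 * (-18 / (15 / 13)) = -6318 / 5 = -1263.60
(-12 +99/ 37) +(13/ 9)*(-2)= -4067/ 333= -12.21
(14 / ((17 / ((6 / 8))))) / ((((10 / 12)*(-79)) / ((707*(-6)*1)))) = 267246 / 6715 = 39.80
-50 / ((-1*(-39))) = -50 / 39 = -1.28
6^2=36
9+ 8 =17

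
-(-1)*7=7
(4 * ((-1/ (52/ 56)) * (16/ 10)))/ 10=-224/ 325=-0.69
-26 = -26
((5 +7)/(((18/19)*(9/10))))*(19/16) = 1805/108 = 16.71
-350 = -350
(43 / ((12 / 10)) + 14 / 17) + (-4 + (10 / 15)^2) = 10129 / 306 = 33.10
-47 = -47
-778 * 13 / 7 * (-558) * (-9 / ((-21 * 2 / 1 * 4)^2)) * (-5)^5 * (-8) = -4409071875 / 686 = -6427218.48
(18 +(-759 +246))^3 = -121287375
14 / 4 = 7 / 2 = 3.50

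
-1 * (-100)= 100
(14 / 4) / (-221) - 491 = -217029 / 442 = -491.02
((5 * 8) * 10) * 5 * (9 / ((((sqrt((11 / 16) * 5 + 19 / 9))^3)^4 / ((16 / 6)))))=427972821516288000 / 260184053769595201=1.64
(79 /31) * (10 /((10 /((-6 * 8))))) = -3792 /31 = -122.32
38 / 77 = 0.49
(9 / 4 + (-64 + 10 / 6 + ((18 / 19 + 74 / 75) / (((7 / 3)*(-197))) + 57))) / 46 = -24268997 / 361573800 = -0.07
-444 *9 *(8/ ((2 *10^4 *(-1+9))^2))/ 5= -999/ 4000000000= -0.00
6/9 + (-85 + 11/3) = -242/3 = -80.67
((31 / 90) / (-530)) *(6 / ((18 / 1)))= -31 / 143100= -0.00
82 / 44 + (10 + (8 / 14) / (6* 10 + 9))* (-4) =-405589 / 10626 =-38.17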